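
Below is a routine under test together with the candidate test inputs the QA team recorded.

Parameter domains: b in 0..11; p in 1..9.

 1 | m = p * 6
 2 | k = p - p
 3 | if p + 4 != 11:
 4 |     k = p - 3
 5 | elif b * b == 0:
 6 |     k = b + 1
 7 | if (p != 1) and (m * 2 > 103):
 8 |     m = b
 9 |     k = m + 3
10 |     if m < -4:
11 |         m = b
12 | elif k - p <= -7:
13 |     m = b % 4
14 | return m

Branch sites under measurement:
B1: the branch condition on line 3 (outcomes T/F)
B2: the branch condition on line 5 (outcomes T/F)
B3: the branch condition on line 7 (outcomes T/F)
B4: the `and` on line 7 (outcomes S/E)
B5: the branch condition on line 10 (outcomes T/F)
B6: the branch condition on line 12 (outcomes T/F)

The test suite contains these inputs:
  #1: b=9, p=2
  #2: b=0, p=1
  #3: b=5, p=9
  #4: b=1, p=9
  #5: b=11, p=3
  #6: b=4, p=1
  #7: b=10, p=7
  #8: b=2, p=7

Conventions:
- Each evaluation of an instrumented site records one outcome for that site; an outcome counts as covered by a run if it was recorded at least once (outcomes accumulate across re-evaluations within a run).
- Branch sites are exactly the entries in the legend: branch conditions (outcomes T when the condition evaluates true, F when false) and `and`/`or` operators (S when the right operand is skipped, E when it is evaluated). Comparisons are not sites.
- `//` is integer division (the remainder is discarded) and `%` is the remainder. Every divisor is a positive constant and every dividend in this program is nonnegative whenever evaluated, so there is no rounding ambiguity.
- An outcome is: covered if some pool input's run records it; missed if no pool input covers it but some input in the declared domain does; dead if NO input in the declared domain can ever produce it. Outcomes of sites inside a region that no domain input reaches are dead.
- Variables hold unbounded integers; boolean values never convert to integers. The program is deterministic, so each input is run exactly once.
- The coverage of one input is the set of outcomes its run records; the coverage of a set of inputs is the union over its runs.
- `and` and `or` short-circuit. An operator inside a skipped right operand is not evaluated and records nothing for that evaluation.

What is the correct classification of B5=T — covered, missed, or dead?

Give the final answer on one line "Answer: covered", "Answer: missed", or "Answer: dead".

no pool input records B5=T
checking all 108 inputs in the declared domain: B5=T is never recorded -> dead

Answer: dead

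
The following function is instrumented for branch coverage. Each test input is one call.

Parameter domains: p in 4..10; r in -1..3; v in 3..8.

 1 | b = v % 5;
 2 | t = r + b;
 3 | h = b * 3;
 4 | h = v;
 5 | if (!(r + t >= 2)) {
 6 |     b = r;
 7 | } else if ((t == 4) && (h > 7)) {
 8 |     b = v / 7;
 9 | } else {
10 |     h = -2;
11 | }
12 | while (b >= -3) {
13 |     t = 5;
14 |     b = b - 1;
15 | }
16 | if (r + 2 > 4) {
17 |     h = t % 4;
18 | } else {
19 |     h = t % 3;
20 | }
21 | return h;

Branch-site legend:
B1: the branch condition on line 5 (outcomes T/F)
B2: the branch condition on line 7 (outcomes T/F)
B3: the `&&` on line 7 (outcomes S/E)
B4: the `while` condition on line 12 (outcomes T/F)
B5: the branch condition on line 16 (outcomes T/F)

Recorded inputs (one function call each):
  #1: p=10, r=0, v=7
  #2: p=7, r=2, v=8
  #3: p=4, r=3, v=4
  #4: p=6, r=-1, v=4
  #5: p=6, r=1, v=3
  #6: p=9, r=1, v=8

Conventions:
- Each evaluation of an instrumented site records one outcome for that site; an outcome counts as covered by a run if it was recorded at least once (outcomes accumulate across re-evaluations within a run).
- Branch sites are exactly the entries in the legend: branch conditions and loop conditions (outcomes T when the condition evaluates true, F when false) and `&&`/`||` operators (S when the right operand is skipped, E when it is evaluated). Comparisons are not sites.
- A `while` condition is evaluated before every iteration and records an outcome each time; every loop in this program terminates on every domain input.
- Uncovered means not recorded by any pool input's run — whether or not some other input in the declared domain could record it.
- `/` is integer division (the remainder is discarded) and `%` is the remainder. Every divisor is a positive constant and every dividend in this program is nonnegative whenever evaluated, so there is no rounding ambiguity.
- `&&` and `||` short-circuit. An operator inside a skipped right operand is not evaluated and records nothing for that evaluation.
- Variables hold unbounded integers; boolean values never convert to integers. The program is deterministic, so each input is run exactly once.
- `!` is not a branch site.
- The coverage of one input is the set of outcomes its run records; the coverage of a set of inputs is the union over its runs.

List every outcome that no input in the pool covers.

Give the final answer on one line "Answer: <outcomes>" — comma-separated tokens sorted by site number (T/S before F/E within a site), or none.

input #1 (p=10, r=0, v=7): events B1->F, B3->S, B2->F, B4->T, B4->T, B4->T, B4->T, B4->T, B4->T, B4->F, B5->F; covers B1=F, B2=F, B3=S, B4=T, B4=F, B5=F
input #2 (p=7, r=2, v=8): events B1->F, B3->S, B2->F, B4->T, B4->T, B4->T, B4->T, B4->T, B4->T, B4->T, B4->F, B5->F; covers B1=F, B2=F, B3=S, B4=T, B4=F, B5=F
input #3 (p=4, r=3, v=4): events B1->F, B3->S, B2->F, B4->T, B4->T, B4->T, B4->T, B4->T, B4->T, B4->T, B4->T, B4->F, B5->T; covers B1=F, B2=F, B3=S, B4=T, B4=F, B5=T
input #4 (p=6, r=-1, v=4): events B1->F, B3->S, B2->F, B4->T, B4->T, B4->T, B4->T, B4->T, B4->T, B4->T, B4->T, B4->F, B5->F; covers B1=F, B2=F, B3=S, B4=T, B4=F, B5=F
input #5 (p=6, r=1, v=3): events B1->F, B3->E, B2->F, B4->T, B4->T, B4->T, B4->T, B4->T, B4->T, B4->T, B4->F, B5->F; covers B1=F, B2=F, B3=E, B4=T, B4=F, B5=F
input #6 (p=9, r=1, v=8): events B1->F, B3->E, B2->T, B4->T, B4->T, B4->T, B4->T, B4->T, B4->F, B5->F; covers B1=F, B2=T, B3=E, B4=T, B4=F, B5=F
union over the pool: B1=F, B2=T, B2=F, B3=S, B3=E, B4=T, B4=F, B5=T, B5=F
uncovered (1 of 10): B1=T

Answer: B1=T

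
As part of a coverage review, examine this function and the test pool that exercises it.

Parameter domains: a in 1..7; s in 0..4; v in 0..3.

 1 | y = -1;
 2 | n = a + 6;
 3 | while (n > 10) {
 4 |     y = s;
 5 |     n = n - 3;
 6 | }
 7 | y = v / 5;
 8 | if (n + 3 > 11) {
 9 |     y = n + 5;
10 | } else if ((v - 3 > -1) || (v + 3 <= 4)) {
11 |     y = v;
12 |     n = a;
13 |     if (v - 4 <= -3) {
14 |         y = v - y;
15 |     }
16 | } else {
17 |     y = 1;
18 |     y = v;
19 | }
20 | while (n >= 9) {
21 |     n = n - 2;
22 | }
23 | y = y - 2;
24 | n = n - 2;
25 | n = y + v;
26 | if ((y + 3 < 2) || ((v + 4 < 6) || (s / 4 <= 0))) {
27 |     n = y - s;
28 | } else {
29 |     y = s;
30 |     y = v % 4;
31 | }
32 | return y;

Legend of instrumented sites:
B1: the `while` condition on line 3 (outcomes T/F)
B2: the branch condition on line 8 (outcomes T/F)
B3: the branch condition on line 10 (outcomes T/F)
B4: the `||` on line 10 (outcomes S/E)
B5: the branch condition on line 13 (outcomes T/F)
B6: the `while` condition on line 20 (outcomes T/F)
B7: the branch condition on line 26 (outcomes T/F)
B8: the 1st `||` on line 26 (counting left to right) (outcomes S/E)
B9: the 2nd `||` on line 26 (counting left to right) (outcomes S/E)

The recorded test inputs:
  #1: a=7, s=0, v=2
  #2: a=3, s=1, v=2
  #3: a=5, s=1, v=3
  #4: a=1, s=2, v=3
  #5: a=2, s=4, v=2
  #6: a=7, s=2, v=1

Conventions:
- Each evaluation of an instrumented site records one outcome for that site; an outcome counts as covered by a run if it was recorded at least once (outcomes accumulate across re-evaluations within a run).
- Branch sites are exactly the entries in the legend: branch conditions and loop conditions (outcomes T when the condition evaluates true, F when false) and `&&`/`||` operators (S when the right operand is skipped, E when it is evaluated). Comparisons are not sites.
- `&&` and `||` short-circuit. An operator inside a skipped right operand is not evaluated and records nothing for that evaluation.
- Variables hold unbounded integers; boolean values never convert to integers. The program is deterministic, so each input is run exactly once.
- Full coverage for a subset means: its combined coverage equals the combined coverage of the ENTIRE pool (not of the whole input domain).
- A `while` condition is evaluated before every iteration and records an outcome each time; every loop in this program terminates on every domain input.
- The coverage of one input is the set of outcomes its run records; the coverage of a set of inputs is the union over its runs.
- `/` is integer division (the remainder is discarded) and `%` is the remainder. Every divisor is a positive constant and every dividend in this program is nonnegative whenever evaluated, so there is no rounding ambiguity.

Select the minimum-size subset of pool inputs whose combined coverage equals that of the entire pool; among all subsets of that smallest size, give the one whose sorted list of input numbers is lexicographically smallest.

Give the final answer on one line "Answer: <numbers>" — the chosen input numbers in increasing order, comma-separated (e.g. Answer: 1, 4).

run #1 (a=7, s=0, v=2) records B1=T, B1=F, B2=T, B6=T, B6=F, B7=T, B8=E, B9=E
run #2 (a=3, s=1, v=2) records B1=F, B2=T, B6=T, B6=F, B7=T, B8=E, B9=E
run #3 (a=5, s=1, v=3) records B1=T, B1=F, B2=F, B3=T, B4=S, B5=F, B6=F, B7=T, B8=E, B9=E
run #4 (a=1, s=2, v=3) records B1=F, B2=F, B3=T, B4=S, B5=F, B6=F, B7=T, B8=E, B9=E
run #5 (a=2, s=4, v=2) records B1=F, B2=F, B3=F, B4=E, B6=F, B7=F, B8=E, B9=E
run #6 (a=7, s=2, v=1) records B1=T, B1=F, B2=T, B6=T, B6=F, B7=T, B8=E, B9=S
the full pool covers 16 outcomes: B1=T, B1=F, B2=T, B2=F, B3=T, B3=F, B4=S, B4=E, B5=F, B6=T, B6=F, B7=T, B7=F, B8=E, B9=S, B9=E
every size-1 subset falls short of the 16 outcomes (best: 10/16)
every size-2 subset falls short of the 16 outcomes (best: 13/16)
at size 3, {3, 5, 6} reaches all 16 outcomes; every lexicographically earlier size-3 subset fails

Answer: 3, 5, 6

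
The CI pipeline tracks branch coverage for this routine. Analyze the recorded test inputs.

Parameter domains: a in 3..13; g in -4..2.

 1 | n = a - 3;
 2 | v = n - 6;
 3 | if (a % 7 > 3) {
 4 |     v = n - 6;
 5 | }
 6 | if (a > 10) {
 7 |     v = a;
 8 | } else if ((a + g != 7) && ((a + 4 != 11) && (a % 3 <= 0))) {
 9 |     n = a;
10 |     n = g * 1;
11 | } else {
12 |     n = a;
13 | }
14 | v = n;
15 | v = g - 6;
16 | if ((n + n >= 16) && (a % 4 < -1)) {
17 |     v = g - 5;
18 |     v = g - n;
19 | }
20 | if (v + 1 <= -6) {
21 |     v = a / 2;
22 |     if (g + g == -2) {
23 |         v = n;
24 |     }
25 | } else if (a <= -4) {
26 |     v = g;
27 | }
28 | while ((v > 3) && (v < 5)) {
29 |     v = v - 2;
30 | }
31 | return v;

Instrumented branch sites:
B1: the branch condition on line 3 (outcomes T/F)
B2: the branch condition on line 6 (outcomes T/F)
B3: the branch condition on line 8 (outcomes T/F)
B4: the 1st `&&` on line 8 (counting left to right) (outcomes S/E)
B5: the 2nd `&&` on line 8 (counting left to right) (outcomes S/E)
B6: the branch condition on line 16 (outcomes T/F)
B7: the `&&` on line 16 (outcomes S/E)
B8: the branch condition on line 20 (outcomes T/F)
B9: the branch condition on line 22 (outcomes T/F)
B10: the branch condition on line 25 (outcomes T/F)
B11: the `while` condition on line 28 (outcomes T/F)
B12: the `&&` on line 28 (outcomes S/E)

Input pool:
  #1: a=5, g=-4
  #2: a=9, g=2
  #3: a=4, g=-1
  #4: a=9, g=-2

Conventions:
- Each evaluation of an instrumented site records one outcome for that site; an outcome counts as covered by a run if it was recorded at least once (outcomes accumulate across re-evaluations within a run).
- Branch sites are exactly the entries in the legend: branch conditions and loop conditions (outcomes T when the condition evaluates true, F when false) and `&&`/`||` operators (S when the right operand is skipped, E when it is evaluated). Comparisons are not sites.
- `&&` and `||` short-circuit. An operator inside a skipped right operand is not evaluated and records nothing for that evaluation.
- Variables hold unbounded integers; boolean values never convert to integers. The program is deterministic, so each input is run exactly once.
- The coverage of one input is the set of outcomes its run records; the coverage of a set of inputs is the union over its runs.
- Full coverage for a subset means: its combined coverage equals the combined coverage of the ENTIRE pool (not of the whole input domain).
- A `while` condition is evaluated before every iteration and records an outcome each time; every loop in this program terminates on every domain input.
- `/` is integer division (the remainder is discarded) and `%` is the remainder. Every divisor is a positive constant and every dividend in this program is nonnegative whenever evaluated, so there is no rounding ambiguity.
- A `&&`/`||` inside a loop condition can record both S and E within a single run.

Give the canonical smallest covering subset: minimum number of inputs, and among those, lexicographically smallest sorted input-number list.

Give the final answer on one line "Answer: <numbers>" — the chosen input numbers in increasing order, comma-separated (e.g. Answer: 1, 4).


test 1 (a=5, g=-4) fires B1->T, B2->F, B4->E, B5->E, B3->F, B7->S, B6->F, B8->T, B9->F, B12->S, B11->F; hits B1=T, B2=F, B3=F, B4=E, B5=E, B6=F, B7=S, B8=T, B9=F, B11=F, B12=S
test 2 (a=9, g=2) fires B1->F, B2->F, B4->E, B5->E, B3->T, B7->S, B6->F, B8->F, B10->F, B12->S, B11->F; hits B1=F, B2=F, B3=T, B4=E, B5=E, B6=F, B7=S, B8=F, B10=F, B11=F, B12=S
test 3 (a=4, g=-1) fires B1->T, B2->F, B4->E, B5->E, B3->F, B7->S, B6->F, B8->T, B9->T, B12->E, B11->T, B12->S, B11->F; hits B1=T, B2=F, B3=F, B4=E, B5=E, B6=F, B7=S, B8=T, B9=T, B11=T, B11=F, B12=S, B12=E
test 4 (a=9, g=-2) fires B1->F, B2->F, B4->S, B3->F, B7->E, B6->F, B8->T, B9->F, B12->E, B11->T, B12->S, B11->F; hits B1=F, B2=F, B3=F, B4=S, B6=F, B7=E, B8=T, B9=F, B11=T, B11=F, B12=S, B12=E
together the pool reaches 20 outcomes: B1=T, B1=F, B2=F, B3=T, B3=F, B4=S, B4=E, B5=E, B6=F, B7=S, B7=E, B8=T, B8=F, B9=T, B9=F, B10=F, B11=T, B11=F, B12=S, B12=E
checked all size-1 subsets: none covers 20 outcomes (max 13/20)
checked all size-2 subsets: none covers 20 outcomes (max 18/20)
the canonical winner is {2, 3, 4}: size 3, full 20-outcome coverage, earliest index list among size-3 covers
Answer: 2, 3, 4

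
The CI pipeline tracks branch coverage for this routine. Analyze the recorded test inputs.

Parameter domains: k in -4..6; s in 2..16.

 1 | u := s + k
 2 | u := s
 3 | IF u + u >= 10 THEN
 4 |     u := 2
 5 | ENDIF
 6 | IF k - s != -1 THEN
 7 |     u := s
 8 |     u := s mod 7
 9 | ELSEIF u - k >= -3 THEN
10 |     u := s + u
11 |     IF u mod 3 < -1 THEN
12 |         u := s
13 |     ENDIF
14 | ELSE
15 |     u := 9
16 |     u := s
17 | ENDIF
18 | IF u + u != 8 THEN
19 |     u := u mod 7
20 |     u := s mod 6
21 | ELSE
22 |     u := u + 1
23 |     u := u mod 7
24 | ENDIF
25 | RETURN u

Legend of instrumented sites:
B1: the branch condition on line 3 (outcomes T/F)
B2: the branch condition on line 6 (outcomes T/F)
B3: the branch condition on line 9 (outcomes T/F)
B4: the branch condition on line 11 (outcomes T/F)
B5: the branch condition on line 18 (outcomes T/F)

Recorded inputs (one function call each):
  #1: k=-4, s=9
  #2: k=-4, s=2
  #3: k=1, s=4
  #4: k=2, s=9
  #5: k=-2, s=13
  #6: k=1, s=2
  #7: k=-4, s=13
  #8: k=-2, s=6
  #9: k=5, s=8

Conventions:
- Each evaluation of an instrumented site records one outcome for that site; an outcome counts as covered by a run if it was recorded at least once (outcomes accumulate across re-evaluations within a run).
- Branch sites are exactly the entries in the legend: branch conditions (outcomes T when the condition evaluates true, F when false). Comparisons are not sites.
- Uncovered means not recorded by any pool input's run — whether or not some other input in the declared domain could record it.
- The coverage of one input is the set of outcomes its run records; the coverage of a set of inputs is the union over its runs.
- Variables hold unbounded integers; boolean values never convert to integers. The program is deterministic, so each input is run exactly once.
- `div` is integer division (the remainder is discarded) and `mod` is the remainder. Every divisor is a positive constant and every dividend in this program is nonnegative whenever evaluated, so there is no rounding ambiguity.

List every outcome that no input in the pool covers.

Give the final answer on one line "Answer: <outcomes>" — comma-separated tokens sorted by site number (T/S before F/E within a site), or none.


input #1 (k=-4, s=9): events B1->T, B2->T, B5->T; covers B1=T, B2=T, B5=T
input #2 (k=-4, s=2): events B1->F, B2->T, B5->T; covers B1=F, B2=T, B5=T
input #3 (k=1, s=4): events B1->F, B2->T, B5->F; covers B1=F, B2=T, B5=F
input #4 (k=2, s=9): events B1->T, B2->T, B5->T; covers B1=T, B2=T, B5=T
input #5 (k=-2, s=13): events B1->T, B2->T, B5->T; covers B1=T, B2=T, B5=T
input #6 (k=1, s=2): events B1->F, B2->F, B3->T, B4->F, B5->F; covers B1=F, B2=F, B3=T, B4=F, B5=F
input #7 (k=-4, s=13): events B1->T, B2->T, B5->T; covers B1=T, B2=T, B5=T
input #8 (k=-2, s=6): events B1->T, B2->T, B5->T; covers B1=T, B2=T, B5=T
input #9 (k=5, s=8): events B1->T, B2->T, B5->T; covers B1=T, B2=T, B5=T
union over the pool: B1=T, B1=F, B2=T, B2=F, B3=T, B4=F, B5=T, B5=F
uncovered (2 of 10): B3=F, B4=T
Answer: B3=F, B4=T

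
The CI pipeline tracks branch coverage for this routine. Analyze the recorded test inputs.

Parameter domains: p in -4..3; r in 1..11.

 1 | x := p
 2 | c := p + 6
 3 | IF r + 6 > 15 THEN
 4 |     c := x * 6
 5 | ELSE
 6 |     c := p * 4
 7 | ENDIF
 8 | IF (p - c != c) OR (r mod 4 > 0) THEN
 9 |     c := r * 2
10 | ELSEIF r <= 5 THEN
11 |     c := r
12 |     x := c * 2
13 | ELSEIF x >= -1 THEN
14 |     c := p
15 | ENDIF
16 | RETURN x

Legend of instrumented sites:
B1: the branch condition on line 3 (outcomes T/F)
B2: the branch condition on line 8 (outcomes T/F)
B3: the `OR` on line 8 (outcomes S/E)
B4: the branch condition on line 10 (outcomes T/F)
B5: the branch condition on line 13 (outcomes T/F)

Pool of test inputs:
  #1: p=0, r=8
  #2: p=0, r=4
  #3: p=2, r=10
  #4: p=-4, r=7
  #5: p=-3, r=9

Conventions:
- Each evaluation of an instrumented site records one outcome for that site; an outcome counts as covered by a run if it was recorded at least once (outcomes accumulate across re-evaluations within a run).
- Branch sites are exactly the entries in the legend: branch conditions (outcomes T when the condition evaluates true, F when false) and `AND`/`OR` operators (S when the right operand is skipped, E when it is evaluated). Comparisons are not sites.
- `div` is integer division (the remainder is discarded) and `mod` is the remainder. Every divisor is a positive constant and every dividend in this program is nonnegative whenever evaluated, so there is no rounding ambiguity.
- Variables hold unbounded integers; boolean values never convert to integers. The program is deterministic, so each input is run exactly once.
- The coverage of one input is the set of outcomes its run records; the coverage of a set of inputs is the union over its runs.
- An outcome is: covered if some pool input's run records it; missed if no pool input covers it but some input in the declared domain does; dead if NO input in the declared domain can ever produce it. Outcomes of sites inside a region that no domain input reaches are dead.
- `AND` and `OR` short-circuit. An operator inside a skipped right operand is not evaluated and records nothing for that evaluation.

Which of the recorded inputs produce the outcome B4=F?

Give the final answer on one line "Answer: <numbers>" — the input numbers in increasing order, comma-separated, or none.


input #1 (p=0, r=8): covers B4=F
input #2 (p=0, r=4): misses B4=F
input #3 (p=2, r=10): misses B4=F
input #4 (p=-4, r=7): misses B4=F
input #5 (p=-3, r=9): misses B4=F
Answer: 1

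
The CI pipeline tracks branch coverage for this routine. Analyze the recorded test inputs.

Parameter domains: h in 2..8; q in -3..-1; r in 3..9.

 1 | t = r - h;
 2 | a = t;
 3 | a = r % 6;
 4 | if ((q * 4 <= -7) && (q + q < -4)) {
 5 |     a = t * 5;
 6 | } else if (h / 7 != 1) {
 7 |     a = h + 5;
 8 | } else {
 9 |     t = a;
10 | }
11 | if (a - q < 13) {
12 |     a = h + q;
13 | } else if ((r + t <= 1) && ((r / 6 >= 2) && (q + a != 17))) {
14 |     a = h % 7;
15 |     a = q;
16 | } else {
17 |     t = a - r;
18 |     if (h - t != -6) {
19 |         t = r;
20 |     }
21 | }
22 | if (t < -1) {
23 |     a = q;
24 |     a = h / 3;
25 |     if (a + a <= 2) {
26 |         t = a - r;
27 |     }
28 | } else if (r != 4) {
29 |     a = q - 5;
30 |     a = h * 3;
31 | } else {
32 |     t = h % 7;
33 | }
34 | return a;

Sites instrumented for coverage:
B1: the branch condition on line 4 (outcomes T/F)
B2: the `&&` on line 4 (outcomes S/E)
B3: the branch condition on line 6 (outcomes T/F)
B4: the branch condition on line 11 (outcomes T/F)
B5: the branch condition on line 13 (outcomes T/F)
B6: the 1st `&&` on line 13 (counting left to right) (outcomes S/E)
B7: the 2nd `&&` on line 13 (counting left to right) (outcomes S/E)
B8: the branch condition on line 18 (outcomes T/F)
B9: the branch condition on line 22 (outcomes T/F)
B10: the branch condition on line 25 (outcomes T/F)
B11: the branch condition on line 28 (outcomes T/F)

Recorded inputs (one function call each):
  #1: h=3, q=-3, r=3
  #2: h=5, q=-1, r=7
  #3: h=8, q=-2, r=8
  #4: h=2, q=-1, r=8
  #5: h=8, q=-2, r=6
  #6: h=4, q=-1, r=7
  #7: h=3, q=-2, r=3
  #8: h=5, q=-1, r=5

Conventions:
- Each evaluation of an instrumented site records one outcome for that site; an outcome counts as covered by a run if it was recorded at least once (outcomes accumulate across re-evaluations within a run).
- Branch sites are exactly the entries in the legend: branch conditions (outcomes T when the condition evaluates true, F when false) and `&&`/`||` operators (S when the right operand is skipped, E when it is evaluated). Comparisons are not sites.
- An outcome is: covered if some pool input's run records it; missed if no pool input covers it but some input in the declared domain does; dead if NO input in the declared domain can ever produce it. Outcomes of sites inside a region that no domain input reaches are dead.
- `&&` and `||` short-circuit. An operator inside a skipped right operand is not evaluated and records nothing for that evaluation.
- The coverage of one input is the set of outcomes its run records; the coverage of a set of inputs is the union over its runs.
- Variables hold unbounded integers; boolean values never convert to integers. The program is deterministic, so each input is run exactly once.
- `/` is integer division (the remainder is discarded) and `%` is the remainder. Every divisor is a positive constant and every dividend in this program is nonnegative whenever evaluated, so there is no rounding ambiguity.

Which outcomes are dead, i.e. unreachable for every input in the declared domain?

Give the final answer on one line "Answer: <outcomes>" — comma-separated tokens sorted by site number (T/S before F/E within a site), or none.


sweeping the full domain (147 inputs) for each outcome:
  B5=T: zero occurrences over every domain input -> dead
  B7=E: zero occurrences over every domain input -> dead
  reachable outcomes have witnesses, e.g. B1=T (e.g. h=2, q=-3, r=3), B1=F (e.g. h=2, q=-2, r=3), B2=S (e.g. h=2, q=-1, r=3), B2=E (e.g. h=2, q=-3, r=3)
Answer: B5=T, B7=E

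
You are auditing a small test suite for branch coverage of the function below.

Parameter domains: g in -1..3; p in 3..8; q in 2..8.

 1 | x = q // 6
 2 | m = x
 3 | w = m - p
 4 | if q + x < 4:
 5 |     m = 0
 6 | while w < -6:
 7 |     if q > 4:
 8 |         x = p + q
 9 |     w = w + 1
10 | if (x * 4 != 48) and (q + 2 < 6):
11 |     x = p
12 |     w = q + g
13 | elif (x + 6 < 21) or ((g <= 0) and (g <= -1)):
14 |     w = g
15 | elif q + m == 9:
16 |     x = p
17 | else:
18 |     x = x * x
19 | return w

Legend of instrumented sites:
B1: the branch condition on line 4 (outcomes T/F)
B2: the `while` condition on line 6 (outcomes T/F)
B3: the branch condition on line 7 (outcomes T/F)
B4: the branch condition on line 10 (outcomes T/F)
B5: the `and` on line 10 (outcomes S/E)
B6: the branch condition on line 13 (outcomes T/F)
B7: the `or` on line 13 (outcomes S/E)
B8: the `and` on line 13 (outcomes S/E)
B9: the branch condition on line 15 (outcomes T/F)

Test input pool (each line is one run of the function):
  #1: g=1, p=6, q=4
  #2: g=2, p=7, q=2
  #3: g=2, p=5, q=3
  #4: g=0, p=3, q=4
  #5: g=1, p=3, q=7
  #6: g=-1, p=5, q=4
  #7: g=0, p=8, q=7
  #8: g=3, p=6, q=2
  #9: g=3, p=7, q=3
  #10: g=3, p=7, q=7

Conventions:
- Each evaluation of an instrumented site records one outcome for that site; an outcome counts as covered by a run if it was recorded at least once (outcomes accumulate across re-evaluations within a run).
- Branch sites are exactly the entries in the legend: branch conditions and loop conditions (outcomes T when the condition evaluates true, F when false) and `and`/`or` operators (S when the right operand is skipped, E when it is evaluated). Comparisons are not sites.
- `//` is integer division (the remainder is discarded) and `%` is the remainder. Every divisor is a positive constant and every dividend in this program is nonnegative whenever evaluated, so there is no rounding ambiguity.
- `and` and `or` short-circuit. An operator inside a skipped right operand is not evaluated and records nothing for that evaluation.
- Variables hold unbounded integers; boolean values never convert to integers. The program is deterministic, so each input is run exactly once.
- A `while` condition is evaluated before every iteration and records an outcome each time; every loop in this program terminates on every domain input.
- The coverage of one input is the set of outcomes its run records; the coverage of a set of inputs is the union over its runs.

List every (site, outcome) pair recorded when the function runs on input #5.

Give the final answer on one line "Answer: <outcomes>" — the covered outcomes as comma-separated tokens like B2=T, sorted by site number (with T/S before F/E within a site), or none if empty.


Simulating input #5 (g=1, p=3, q=7) step by step:
  B1->F, B2->F, B5->E, B4->F, B7->S, B6->T
as a set, this run covers: B1=F, B2=F, B4=F, B5=E, B6=T, B7=S
Answer: B1=F, B2=F, B4=F, B5=E, B6=T, B7=S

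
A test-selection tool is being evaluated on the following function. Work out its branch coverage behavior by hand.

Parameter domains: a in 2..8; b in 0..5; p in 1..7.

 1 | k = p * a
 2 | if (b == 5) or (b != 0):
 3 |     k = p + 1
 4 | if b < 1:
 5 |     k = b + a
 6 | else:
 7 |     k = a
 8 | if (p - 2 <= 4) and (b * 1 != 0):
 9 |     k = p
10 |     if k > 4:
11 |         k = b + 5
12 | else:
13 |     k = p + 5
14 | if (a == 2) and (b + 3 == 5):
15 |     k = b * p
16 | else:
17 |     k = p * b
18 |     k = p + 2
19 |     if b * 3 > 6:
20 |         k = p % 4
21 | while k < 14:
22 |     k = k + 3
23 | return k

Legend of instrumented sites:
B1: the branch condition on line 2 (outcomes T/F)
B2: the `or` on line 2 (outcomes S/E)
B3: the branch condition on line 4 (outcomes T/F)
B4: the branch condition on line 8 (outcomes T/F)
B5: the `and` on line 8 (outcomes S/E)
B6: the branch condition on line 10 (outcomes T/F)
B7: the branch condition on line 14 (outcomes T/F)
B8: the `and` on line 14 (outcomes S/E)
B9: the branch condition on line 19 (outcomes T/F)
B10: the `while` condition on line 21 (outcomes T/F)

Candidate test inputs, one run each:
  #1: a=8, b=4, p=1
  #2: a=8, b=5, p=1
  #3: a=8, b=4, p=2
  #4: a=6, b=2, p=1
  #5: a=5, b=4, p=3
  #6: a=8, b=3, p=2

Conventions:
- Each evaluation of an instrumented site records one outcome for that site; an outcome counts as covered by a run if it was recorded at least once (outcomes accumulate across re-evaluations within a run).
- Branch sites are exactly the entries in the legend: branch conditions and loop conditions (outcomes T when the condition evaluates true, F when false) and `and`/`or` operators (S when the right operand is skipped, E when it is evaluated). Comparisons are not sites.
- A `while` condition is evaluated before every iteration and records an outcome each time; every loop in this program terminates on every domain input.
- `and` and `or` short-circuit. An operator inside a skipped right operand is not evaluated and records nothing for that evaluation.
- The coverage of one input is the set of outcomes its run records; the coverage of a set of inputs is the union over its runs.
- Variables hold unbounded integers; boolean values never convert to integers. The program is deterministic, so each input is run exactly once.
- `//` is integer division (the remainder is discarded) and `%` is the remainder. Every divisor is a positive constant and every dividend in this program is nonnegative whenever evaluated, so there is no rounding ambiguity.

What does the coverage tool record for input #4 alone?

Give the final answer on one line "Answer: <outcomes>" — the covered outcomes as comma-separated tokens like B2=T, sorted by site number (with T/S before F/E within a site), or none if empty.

Tracing the run of input #4 (a=6, b=2, p=1):
  B2->E, B1->T, B3->F, B5->E, B4->T, B6->F, B8->S, B7->F, B9->F, B10->T
  B10->T, B10->T, B10->T, B10->F
as a set, this run covers: B1=T, B2=E, B3=F, B4=T, B5=E, B6=F, B7=F, B8=S, B9=F, B10=T, B10=F

Answer: B1=T, B2=E, B3=F, B4=T, B5=E, B6=F, B7=F, B8=S, B9=F, B10=T, B10=F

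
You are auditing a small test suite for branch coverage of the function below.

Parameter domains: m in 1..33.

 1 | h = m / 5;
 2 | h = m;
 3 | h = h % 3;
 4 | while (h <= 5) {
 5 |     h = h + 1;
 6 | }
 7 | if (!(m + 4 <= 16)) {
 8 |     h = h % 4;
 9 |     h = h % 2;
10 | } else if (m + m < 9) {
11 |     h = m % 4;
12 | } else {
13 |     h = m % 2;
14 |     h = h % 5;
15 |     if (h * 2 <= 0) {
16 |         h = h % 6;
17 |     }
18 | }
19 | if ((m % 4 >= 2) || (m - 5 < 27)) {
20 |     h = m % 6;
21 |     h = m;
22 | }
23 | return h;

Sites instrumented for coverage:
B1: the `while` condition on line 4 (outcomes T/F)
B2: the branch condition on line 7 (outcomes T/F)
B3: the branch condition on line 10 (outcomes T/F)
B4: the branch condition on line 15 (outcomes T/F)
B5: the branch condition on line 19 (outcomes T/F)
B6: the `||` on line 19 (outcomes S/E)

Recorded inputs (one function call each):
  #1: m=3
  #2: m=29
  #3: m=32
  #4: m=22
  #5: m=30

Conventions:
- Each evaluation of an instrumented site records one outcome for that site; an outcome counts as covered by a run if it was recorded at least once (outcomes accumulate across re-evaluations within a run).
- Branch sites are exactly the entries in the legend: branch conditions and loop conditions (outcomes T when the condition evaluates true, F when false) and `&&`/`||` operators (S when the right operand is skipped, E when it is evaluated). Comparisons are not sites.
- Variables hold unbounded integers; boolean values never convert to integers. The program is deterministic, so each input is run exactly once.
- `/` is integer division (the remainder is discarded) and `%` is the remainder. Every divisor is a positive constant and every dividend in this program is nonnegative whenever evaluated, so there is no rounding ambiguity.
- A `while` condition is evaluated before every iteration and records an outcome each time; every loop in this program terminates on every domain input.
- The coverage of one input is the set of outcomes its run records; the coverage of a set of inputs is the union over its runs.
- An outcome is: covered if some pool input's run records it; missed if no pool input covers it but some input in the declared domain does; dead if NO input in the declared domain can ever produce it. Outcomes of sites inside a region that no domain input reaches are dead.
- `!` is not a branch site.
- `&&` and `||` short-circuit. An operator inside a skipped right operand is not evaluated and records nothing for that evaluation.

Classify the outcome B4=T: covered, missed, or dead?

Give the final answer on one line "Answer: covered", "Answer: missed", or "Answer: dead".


no pool input records B4=T
but domain input (m=6) does record it -> reachable, so missed
Answer: missed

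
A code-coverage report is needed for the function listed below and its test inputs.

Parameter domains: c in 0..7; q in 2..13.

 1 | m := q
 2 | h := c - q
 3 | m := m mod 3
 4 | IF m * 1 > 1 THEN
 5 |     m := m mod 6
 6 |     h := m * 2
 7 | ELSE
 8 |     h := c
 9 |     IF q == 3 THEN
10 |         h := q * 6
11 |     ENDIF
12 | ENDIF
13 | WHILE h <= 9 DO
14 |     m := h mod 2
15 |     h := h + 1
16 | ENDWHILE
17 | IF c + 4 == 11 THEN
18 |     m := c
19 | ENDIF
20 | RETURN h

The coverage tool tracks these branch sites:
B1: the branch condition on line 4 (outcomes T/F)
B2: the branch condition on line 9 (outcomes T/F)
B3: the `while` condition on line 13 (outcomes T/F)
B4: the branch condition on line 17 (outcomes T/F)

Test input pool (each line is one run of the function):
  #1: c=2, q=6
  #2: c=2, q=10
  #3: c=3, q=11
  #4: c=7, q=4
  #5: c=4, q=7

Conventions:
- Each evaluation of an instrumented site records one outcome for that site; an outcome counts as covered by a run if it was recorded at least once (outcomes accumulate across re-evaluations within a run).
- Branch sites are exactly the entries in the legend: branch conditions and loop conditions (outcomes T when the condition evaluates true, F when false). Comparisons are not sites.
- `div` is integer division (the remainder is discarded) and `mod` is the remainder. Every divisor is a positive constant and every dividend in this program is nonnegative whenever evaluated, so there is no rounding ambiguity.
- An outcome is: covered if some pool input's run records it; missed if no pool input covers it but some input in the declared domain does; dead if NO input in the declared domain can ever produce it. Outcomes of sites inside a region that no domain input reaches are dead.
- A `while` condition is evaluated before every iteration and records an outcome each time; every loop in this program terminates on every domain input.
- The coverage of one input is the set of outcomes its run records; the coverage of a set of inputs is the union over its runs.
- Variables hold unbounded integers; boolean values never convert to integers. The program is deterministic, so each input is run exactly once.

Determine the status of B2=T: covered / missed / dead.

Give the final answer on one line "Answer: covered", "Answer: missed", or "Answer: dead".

no pool input records B2=T
but domain input (c=0, q=3) does record it -> reachable, so missed

Answer: missed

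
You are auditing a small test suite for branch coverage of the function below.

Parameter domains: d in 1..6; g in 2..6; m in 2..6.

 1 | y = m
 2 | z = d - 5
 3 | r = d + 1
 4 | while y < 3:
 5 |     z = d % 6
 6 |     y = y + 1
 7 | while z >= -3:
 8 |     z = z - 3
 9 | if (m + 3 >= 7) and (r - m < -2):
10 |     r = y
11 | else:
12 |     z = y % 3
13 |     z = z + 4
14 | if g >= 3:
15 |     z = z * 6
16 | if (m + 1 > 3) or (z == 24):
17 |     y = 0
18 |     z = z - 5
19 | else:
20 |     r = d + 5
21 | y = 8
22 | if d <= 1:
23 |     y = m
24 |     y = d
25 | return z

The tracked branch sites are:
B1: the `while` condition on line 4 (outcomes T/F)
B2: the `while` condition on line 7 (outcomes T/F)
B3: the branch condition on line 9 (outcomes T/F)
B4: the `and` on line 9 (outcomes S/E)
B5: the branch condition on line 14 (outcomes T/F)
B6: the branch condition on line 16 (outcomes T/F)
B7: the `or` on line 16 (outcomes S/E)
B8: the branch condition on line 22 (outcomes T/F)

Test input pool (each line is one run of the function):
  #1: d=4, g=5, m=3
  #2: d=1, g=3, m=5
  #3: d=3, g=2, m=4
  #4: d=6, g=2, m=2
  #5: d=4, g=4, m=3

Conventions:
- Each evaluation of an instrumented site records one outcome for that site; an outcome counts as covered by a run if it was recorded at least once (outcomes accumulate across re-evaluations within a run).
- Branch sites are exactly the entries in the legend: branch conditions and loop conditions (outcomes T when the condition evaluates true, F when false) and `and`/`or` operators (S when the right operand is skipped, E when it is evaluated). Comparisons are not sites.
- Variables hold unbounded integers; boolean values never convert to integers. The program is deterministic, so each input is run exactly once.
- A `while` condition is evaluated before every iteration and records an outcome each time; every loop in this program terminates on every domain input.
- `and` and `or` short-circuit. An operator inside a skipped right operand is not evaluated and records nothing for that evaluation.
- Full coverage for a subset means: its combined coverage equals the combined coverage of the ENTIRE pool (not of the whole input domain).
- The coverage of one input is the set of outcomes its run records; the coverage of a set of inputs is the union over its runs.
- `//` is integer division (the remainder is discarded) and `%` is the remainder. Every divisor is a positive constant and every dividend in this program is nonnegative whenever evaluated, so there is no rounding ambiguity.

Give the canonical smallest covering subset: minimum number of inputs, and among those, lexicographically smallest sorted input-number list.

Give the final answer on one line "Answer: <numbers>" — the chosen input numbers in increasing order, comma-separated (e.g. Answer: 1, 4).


input #1 (d=4, g=5, m=3): covers B1=F, B2=T, B2=F, B3=F, B4=S, B5=T, B6=T, B7=S, B8=F
input #2 (d=1, g=3, m=5): covers B1=F, B2=F, B3=T, B4=E, B5=T, B6=T, B7=S, B8=T
input #3 (d=3, g=2, m=4): covers B1=F, B2=T, B2=F, B3=F, B4=E, B5=F, B6=T, B7=S, B8=F
input #4 (d=6, g=2, m=2): covers B1=T, B1=F, B2=T, B2=F, B3=F, B4=S, B5=F, B6=F, B7=E, B8=F
input #5 (d=4, g=4, m=3): covers B1=F, B2=T, B2=F, B3=F, B4=S, B5=T, B6=T, B7=S, B8=F
pool-wide coverage (16 outcomes): B1=T, B1=F, B2=T, B2=F, B3=T, B3=F, B4=S, B4=E, B5=T, B5=F, B6=T, B6=F, B7=S, B7=E, B8=T, B8=F
no size-1 subset reaches all 16 outcomes (best union: 10/16)
at size 2, {2, 4} reaches all 16 outcomes; every lexicographically earlier size-2 subset fails
Answer: 2, 4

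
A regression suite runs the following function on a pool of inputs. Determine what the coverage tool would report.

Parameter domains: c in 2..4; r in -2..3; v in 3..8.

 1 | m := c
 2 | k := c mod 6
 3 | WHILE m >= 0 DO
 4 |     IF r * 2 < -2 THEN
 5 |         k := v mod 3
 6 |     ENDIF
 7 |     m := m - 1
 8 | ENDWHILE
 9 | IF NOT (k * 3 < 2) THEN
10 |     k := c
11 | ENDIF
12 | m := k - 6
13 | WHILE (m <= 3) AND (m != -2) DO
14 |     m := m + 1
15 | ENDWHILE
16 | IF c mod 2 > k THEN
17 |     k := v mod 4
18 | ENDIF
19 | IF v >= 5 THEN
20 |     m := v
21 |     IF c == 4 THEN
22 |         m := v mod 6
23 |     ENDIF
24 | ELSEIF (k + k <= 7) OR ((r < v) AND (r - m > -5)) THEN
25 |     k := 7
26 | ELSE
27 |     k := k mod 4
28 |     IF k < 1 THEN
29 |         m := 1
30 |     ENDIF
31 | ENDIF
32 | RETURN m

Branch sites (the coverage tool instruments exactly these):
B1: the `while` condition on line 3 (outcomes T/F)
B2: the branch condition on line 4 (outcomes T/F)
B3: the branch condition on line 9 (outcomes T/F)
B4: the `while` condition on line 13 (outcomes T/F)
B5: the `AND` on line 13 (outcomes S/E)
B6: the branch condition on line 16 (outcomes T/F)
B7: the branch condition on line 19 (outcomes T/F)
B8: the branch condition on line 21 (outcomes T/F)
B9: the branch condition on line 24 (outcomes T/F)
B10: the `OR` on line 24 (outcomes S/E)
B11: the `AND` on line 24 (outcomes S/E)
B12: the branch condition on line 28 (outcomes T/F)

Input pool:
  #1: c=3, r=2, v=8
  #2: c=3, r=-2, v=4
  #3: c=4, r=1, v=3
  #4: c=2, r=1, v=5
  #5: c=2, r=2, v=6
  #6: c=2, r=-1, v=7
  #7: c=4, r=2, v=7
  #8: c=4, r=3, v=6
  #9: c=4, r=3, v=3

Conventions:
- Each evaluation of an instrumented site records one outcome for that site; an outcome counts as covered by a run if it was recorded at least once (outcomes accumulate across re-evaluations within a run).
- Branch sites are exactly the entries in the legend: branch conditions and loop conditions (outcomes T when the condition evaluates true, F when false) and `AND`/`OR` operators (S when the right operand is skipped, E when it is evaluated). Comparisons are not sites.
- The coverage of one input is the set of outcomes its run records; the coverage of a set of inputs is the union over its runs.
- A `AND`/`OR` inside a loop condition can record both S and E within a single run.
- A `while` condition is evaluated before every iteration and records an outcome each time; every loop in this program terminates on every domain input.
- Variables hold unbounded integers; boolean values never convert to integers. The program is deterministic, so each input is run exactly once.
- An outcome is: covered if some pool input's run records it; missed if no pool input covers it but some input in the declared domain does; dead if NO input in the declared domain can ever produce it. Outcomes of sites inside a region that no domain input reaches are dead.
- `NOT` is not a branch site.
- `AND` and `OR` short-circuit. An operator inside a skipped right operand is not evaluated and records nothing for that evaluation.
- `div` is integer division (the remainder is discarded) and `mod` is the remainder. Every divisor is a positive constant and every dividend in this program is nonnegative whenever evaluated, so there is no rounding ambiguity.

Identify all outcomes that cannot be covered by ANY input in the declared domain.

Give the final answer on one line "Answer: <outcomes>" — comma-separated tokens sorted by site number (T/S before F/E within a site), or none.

exhaustive pass over the 108-input domain:
  B5=S: unreachable across the whole domain -> dead
  B12=F: unreachable across the whole domain -> dead
  reachable outcomes have witnesses, e.g. B1=T (e.g. c=2, r=-2, v=3), B1=F (e.g. c=2, r=-2, v=3), B2=T (e.g. c=2, r=-2, v=3), B2=F (e.g. c=2, r=-1, v=3)

Answer: B5=S, B12=F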